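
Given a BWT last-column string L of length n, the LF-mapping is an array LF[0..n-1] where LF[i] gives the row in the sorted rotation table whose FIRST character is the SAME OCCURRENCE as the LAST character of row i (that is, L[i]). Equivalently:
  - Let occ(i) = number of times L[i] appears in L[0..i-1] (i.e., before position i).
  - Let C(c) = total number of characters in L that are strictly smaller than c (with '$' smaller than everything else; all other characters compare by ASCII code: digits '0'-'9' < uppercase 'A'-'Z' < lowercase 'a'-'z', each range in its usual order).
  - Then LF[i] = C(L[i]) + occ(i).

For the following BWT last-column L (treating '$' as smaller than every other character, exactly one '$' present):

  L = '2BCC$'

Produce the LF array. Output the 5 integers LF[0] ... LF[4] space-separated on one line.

Answer: 1 2 3 4 0

Derivation:
Char counts: '$':1, '2':1, 'B':1, 'C':2
C (first-col start): C('$')=0, C('2')=1, C('B')=2, C('C')=3
L[0]='2': occ=0, LF[0]=C('2')+0=1+0=1
L[1]='B': occ=0, LF[1]=C('B')+0=2+0=2
L[2]='C': occ=0, LF[2]=C('C')+0=3+0=3
L[3]='C': occ=1, LF[3]=C('C')+1=3+1=4
L[4]='$': occ=0, LF[4]=C('$')+0=0+0=0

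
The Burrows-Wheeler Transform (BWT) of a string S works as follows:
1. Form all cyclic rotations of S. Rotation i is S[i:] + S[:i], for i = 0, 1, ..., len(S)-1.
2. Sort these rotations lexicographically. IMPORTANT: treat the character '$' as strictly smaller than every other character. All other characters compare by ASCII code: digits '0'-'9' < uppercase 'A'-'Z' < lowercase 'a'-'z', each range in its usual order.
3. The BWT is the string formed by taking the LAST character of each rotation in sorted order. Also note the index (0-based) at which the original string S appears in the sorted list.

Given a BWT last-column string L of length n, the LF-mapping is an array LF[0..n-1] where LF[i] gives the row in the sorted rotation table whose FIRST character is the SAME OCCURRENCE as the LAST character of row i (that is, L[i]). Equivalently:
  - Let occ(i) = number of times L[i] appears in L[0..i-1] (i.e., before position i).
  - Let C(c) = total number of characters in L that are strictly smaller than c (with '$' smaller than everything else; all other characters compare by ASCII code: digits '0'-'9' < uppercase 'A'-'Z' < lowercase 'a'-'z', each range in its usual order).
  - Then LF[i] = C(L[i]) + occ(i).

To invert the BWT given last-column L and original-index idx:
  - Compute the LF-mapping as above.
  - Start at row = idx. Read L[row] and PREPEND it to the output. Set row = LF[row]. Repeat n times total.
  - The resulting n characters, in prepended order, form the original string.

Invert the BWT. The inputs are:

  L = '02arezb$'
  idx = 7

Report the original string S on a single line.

Answer: zebra20$

Derivation:
LF mapping: 1 2 3 6 5 7 4 0
Walk LF starting at row 7, prepending L[row]:
  step 1: row=7, L[7]='$', prepend. Next row=LF[7]=0
  step 2: row=0, L[0]='0', prepend. Next row=LF[0]=1
  step 3: row=1, L[1]='2', prepend. Next row=LF[1]=2
  step 4: row=2, L[2]='a', prepend. Next row=LF[2]=3
  step 5: row=3, L[3]='r', prepend. Next row=LF[3]=6
  step 6: row=6, L[6]='b', prepend. Next row=LF[6]=4
  step 7: row=4, L[4]='e', prepend. Next row=LF[4]=5
  step 8: row=5, L[5]='z', prepend. Next row=LF[5]=7
Reversed output: zebra20$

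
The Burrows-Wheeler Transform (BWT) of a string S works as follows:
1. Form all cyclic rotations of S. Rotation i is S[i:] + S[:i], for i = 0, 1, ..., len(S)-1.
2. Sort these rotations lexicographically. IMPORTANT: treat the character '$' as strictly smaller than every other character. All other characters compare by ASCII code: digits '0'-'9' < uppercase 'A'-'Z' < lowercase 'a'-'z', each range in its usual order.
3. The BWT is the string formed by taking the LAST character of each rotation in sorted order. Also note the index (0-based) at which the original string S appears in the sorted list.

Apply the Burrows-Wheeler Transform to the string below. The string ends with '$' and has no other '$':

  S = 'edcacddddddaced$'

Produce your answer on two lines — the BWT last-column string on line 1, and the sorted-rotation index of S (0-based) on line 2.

Answer: dcddaaededdddcc$
15

Derivation:
All 16 rotations (rotation i = S[i:]+S[:i]):
  rot[0] = edcacddddddaced$
  rot[1] = dcacddddddaced$e
  rot[2] = cacddddddaced$ed
  rot[3] = acddddddaced$edc
  rot[4] = cddddddaced$edca
  rot[5] = ddddddaced$edcac
  rot[6] = dddddaced$edcacd
  rot[7] = ddddaced$edcacdd
  rot[8] = dddaced$edcacddd
  rot[9] = ddaced$edcacdddd
  rot[10] = daced$edcacddddd
  rot[11] = aced$edcacdddddd
  rot[12] = ced$edcacdddddda
  rot[13] = ed$edcacddddddac
  rot[14] = d$edcacddddddace
  rot[15] = $edcacddddddaced
Sorted (with $ < everything):
  sorted[0] = $edcacddddddaced  (last char: 'd')
  sorted[1] = acddddddaced$edc  (last char: 'c')
  sorted[2] = aced$edcacdddddd  (last char: 'd')
  sorted[3] = cacddddddaced$ed  (last char: 'd')
  sorted[4] = cddddddaced$edca  (last char: 'a')
  sorted[5] = ced$edcacdddddda  (last char: 'a')
  sorted[6] = d$edcacddddddace  (last char: 'e')
  sorted[7] = daced$edcacddddd  (last char: 'd')
  sorted[8] = dcacddddddaced$e  (last char: 'e')
  sorted[9] = ddaced$edcacdddd  (last char: 'd')
  sorted[10] = dddaced$edcacddd  (last char: 'd')
  sorted[11] = ddddaced$edcacdd  (last char: 'd')
  sorted[12] = dddddaced$edcacd  (last char: 'd')
  sorted[13] = ddddddaced$edcac  (last char: 'c')
  sorted[14] = ed$edcacddddddac  (last char: 'c')
  sorted[15] = edcacddddddaced$  (last char: '$')
Last column: dcddaaededdddcc$
Original string S is at sorted index 15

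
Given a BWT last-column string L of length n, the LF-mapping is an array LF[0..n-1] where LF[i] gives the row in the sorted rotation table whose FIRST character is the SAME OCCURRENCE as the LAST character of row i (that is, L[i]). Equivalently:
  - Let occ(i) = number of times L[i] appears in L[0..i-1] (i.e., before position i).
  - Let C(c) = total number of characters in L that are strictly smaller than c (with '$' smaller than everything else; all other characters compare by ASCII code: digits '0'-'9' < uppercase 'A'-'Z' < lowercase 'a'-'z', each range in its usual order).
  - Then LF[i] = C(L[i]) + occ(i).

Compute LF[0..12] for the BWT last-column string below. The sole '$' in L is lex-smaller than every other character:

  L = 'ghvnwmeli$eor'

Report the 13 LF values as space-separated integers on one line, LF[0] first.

Char counts: '$':1, 'e':2, 'g':1, 'h':1, 'i':1, 'l':1, 'm':1, 'n':1, 'o':1, 'r':1, 'v':1, 'w':1
C (first-col start): C('$')=0, C('e')=1, C('g')=3, C('h')=4, C('i')=5, C('l')=6, C('m')=7, C('n')=8, C('o')=9, C('r')=10, C('v')=11, C('w')=12
L[0]='g': occ=0, LF[0]=C('g')+0=3+0=3
L[1]='h': occ=0, LF[1]=C('h')+0=4+0=4
L[2]='v': occ=0, LF[2]=C('v')+0=11+0=11
L[3]='n': occ=0, LF[3]=C('n')+0=8+0=8
L[4]='w': occ=0, LF[4]=C('w')+0=12+0=12
L[5]='m': occ=0, LF[5]=C('m')+0=7+0=7
L[6]='e': occ=0, LF[6]=C('e')+0=1+0=1
L[7]='l': occ=0, LF[7]=C('l')+0=6+0=6
L[8]='i': occ=0, LF[8]=C('i')+0=5+0=5
L[9]='$': occ=0, LF[9]=C('$')+0=0+0=0
L[10]='e': occ=1, LF[10]=C('e')+1=1+1=2
L[11]='o': occ=0, LF[11]=C('o')+0=9+0=9
L[12]='r': occ=0, LF[12]=C('r')+0=10+0=10

Answer: 3 4 11 8 12 7 1 6 5 0 2 9 10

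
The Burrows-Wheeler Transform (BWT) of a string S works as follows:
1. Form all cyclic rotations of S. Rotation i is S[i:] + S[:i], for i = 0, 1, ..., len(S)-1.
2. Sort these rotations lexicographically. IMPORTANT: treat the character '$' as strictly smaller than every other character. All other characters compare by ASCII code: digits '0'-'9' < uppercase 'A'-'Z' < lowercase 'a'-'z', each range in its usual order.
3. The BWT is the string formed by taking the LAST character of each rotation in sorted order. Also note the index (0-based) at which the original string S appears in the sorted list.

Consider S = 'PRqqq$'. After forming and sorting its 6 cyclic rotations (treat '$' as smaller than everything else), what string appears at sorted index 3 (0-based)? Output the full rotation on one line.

Answer: q$PRqq

Derivation:
All 6 rotations (rotation i = S[i:]+S[:i]):
  rot[0] = PRqqq$
  rot[1] = Rqqq$P
  rot[2] = qqq$PR
  rot[3] = qq$PRq
  rot[4] = q$PRqq
  rot[5] = $PRqqq
Sorted (with $ < everything):
  sorted[0] = $PRqqq
  sorted[1] = PRqqq$
  sorted[2] = Rqqq$P
  sorted[3] = q$PRqq
  sorted[4] = qq$PRq
  sorted[5] = qqq$PR
sorted[3] = q$PRqq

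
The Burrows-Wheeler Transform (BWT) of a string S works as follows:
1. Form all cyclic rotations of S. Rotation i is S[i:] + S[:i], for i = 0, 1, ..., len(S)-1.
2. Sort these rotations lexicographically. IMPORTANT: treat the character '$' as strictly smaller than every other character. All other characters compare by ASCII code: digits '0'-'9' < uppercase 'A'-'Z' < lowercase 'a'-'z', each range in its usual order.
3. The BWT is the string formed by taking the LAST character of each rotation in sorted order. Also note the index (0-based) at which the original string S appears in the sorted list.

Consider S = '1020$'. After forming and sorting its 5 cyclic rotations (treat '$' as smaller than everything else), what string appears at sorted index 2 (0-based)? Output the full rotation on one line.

Answer: 020$1

Derivation:
All 5 rotations (rotation i = S[i:]+S[:i]):
  rot[0] = 1020$
  rot[1] = 020$1
  rot[2] = 20$10
  rot[3] = 0$102
  rot[4] = $1020
Sorted (with $ < everything):
  sorted[0] = $1020
  sorted[1] = 0$102
  sorted[2] = 020$1
  sorted[3] = 1020$
  sorted[4] = 20$10
sorted[2] = 020$1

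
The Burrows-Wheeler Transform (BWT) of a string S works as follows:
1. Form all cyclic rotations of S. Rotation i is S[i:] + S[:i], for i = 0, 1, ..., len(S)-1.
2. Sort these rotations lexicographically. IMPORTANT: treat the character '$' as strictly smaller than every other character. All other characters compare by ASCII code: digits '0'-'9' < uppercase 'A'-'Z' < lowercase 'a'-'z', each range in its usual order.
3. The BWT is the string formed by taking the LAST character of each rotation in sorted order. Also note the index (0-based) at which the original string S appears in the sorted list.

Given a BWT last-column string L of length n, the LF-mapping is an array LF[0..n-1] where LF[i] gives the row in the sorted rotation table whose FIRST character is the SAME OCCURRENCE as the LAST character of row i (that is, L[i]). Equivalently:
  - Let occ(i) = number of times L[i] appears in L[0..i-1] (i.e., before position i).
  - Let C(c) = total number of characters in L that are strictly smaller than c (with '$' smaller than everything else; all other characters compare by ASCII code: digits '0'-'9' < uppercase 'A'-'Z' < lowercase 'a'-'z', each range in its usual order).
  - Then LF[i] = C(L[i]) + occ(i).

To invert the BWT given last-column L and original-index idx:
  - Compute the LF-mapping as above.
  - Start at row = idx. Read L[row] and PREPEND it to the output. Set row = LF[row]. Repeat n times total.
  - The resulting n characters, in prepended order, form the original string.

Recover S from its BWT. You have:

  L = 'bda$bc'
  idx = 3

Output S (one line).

Answer: bcdab$

Derivation:
LF mapping: 2 5 1 0 3 4
Walk LF starting at row 3, prepending L[row]:
  step 1: row=3, L[3]='$', prepend. Next row=LF[3]=0
  step 2: row=0, L[0]='b', prepend. Next row=LF[0]=2
  step 3: row=2, L[2]='a', prepend. Next row=LF[2]=1
  step 4: row=1, L[1]='d', prepend. Next row=LF[1]=5
  step 5: row=5, L[5]='c', prepend. Next row=LF[5]=4
  step 6: row=4, L[4]='b', prepend. Next row=LF[4]=3
Reversed output: bcdab$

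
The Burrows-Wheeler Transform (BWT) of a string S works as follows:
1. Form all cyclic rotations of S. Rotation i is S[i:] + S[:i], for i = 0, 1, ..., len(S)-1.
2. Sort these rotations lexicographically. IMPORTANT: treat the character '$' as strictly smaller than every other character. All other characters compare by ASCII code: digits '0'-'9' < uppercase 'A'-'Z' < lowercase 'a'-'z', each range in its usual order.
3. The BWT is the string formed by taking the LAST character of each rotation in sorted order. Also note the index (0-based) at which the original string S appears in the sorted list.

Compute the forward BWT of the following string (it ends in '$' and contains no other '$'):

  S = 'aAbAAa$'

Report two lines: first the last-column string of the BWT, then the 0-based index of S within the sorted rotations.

Answer: abAaA$A
5

Derivation:
All 7 rotations (rotation i = S[i:]+S[:i]):
  rot[0] = aAbAAa$
  rot[1] = AbAAa$a
  rot[2] = bAAa$aA
  rot[3] = AAa$aAb
  rot[4] = Aa$aAbA
  rot[5] = a$aAbAA
  rot[6] = $aAbAAa
Sorted (with $ < everything):
  sorted[0] = $aAbAAa  (last char: 'a')
  sorted[1] = AAa$aAb  (last char: 'b')
  sorted[2] = Aa$aAbA  (last char: 'A')
  sorted[3] = AbAAa$a  (last char: 'a')
  sorted[4] = a$aAbAA  (last char: 'A')
  sorted[5] = aAbAAa$  (last char: '$')
  sorted[6] = bAAa$aA  (last char: 'A')
Last column: abAaA$A
Original string S is at sorted index 5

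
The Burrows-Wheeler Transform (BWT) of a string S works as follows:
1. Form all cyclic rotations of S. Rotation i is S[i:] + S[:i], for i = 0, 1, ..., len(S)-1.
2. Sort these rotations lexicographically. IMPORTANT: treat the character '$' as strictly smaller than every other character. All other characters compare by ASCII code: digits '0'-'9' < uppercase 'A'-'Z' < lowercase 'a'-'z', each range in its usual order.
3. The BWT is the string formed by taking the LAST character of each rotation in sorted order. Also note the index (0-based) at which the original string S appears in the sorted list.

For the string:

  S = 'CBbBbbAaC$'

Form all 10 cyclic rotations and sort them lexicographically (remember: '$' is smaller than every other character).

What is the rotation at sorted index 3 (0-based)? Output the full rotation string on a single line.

All 10 rotations (rotation i = S[i:]+S[:i]):
  rot[0] = CBbBbbAaC$
  rot[1] = BbBbbAaC$C
  rot[2] = bBbbAaC$CB
  rot[3] = BbbAaC$CBb
  rot[4] = bbAaC$CBbB
  rot[5] = bAaC$CBbBb
  rot[6] = AaC$CBbBbb
  rot[7] = aC$CBbBbbA
  rot[8] = C$CBbBbbAa
  rot[9] = $CBbBbbAaC
Sorted (with $ < everything):
  sorted[0] = $CBbBbbAaC
  sorted[1] = AaC$CBbBbb
  sorted[2] = BbBbbAaC$C
  sorted[3] = BbbAaC$CBb
  sorted[4] = C$CBbBbbAa
  sorted[5] = CBbBbbAaC$
  sorted[6] = aC$CBbBbbA
  sorted[7] = bAaC$CBbBb
  sorted[8] = bBbbAaC$CB
  sorted[9] = bbAaC$CBbB
sorted[3] = BbbAaC$CBb

Answer: BbbAaC$CBb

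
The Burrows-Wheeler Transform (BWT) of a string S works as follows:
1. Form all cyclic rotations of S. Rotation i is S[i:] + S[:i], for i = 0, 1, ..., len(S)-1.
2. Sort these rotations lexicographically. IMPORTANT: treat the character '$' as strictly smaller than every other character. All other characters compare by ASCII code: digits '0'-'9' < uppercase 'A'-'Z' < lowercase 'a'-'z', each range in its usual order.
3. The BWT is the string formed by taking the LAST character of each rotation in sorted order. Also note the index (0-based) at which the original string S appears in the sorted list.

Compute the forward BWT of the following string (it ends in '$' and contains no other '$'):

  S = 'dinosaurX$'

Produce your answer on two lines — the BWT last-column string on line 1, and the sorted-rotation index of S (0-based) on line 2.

Answer: Xrs$dinuoa
3

Derivation:
All 10 rotations (rotation i = S[i:]+S[:i]):
  rot[0] = dinosaurX$
  rot[1] = inosaurX$d
  rot[2] = nosaurX$di
  rot[3] = osaurX$din
  rot[4] = saurX$dino
  rot[5] = aurX$dinos
  rot[6] = urX$dinosa
  rot[7] = rX$dinosau
  rot[8] = X$dinosaur
  rot[9] = $dinosaurX
Sorted (with $ < everything):
  sorted[0] = $dinosaurX  (last char: 'X')
  sorted[1] = X$dinosaur  (last char: 'r')
  sorted[2] = aurX$dinos  (last char: 's')
  sorted[3] = dinosaurX$  (last char: '$')
  sorted[4] = inosaurX$d  (last char: 'd')
  sorted[5] = nosaurX$di  (last char: 'i')
  sorted[6] = osaurX$din  (last char: 'n')
  sorted[7] = rX$dinosau  (last char: 'u')
  sorted[8] = saurX$dino  (last char: 'o')
  sorted[9] = urX$dinosa  (last char: 'a')
Last column: Xrs$dinuoa
Original string S is at sorted index 3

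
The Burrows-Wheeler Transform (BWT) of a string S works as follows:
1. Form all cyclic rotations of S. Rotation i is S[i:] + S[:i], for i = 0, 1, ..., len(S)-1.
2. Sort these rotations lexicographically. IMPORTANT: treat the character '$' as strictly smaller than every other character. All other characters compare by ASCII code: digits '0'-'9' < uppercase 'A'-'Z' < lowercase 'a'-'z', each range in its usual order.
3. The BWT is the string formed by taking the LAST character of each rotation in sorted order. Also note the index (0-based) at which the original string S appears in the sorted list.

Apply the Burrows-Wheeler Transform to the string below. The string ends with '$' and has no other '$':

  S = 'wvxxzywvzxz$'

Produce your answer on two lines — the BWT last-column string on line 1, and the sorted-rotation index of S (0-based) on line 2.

All 12 rotations (rotation i = S[i:]+S[:i]):
  rot[0] = wvxxzywvzxz$
  rot[1] = vxxzywvzxz$w
  rot[2] = xxzywvzxz$wv
  rot[3] = xzywvzxz$wvx
  rot[4] = zywvzxz$wvxx
  rot[5] = ywvzxz$wvxxz
  rot[6] = wvzxz$wvxxzy
  rot[7] = vzxz$wvxxzyw
  rot[8] = zxz$wvxxzywv
  rot[9] = xz$wvxxzywvz
  rot[10] = z$wvxxzywvzx
  rot[11] = $wvxxzywvzxz
Sorted (with $ < everything):
  sorted[0] = $wvxxzywvzxz  (last char: 'z')
  sorted[1] = vxxzywvzxz$w  (last char: 'w')
  sorted[2] = vzxz$wvxxzyw  (last char: 'w')
  sorted[3] = wvxxzywvzxz$  (last char: '$')
  sorted[4] = wvzxz$wvxxzy  (last char: 'y')
  sorted[5] = xxzywvzxz$wv  (last char: 'v')
  sorted[6] = xz$wvxxzywvz  (last char: 'z')
  sorted[7] = xzywvzxz$wvx  (last char: 'x')
  sorted[8] = ywvzxz$wvxxz  (last char: 'z')
  sorted[9] = z$wvxxzywvzx  (last char: 'x')
  sorted[10] = zxz$wvxxzywv  (last char: 'v')
  sorted[11] = zywvzxz$wvxx  (last char: 'x')
Last column: zww$yvzxzxvx
Original string S is at sorted index 3

Answer: zww$yvzxzxvx
3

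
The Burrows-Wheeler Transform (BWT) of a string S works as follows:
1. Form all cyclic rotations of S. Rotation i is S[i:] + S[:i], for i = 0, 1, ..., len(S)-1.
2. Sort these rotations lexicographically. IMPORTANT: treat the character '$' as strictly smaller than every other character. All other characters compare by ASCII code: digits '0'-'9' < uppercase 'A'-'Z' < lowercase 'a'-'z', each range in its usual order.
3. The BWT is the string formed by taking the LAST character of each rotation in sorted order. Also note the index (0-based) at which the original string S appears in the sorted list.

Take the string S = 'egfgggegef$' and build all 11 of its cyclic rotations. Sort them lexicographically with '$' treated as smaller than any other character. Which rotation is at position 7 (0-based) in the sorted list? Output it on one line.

Answer: gegef$egfgg

Derivation:
All 11 rotations (rotation i = S[i:]+S[:i]):
  rot[0] = egfgggegef$
  rot[1] = gfgggegef$e
  rot[2] = fgggegef$eg
  rot[3] = gggegef$egf
  rot[4] = ggegef$egfg
  rot[5] = gegef$egfgg
  rot[6] = egef$egfggg
  rot[7] = gef$egfggge
  rot[8] = ef$egfgggeg
  rot[9] = f$egfgggege
  rot[10] = $egfgggegef
Sorted (with $ < everything):
  sorted[0] = $egfgggegef
  sorted[1] = ef$egfgggeg
  sorted[2] = egef$egfggg
  sorted[3] = egfgggegef$
  sorted[4] = f$egfgggege
  sorted[5] = fgggegef$eg
  sorted[6] = gef$egfggge
  sorted[7] = gegef$egfgg
  sorted[8] = gfgggegef$e
  sorted[9] = ggegef$egfg
  sorted[10] = gggegef$egf
sorted[7] = gegef$egfgg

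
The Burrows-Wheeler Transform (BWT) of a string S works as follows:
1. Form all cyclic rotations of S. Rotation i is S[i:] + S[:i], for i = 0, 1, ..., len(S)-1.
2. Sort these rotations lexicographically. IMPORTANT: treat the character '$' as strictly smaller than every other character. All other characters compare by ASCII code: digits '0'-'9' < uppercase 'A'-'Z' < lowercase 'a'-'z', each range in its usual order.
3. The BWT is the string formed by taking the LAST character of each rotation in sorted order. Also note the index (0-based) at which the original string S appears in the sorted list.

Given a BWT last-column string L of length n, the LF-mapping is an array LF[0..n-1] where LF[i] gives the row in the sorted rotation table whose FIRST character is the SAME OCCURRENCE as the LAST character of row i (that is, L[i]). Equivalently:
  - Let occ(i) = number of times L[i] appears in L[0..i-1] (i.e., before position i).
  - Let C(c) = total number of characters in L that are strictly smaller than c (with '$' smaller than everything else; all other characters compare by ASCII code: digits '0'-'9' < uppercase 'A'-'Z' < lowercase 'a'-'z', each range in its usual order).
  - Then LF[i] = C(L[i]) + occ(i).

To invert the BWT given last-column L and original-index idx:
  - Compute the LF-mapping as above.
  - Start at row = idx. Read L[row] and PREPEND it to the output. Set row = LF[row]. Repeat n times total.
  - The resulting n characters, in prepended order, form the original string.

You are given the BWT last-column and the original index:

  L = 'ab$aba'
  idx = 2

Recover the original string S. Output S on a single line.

LF mapping: 1 4 0 2 5 3
Walk LF starting at row 2, prepending L[row]:
  step 1: row=2, L[2]='$', prepend. Next row=LF[2]=0
  step 2: row=0, L[0]='a', prepend. Next row=LF[0]=1
  step 3: row=1, L[1]='b', prepend. Next row=LF[1]=4
  step 4: row=4, L[4]='b', prepend. Next row=LF[4]=5
  step 5: row=5, L[5]='a', prepend. Next row=LF[5]=3
  step 6: row=3, L[3]='a', prepend. Next row=LF[3]=2
Reversed output: aabba$

Answer: aabba$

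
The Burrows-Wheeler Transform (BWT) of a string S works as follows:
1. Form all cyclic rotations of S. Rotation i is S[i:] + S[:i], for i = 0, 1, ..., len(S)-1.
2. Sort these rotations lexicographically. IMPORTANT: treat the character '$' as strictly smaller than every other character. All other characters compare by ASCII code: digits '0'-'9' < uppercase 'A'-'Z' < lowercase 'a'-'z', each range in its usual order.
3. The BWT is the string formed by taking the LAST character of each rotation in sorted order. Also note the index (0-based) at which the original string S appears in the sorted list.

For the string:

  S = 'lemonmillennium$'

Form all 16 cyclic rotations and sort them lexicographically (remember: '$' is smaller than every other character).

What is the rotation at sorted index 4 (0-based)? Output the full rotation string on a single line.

Answer: ium$lemonmillenn

Derivation:
All 16 rotations (rotation i = S[i:]+S[:i]):
  rot[0] = lemonmillennium$
  rot[1] = emonmillennium$l
  rot[2] = monmillennium$le
  rot[3] = onmillennium$lem
  rot[4] = nmillennium$lemo
  rot[5] = millennium$lemon
  rot[6] = illennium$lemonm
  rot[7] = llennium$lemonmi
  rot[8] = lennium$lemonmil
  rot[9] = ennium$lemonmill
  rot[10] = nnium$lemonmille
  rot[11] = nium$lemonmillen
  rot[12] = ium$lemonmillenn
  rot[13] = um$lemonmillenni
  rot[14] = m$lemonmillenniu
  rot[15] = $lemonmillennium
Sorted (with $ < everything):
  sorted[0] = $lemonmillennium
  sorted[1] = emonmillennium$l
  sorted[2] = ennium$lemonmill
  sorted[3] = illennium$lemonm
  sorted[4] = ium$lemonmillenn
  sorted[5] = lemonmillennium$
  sorted[6] = lennium$lemonmil
  sorted[7] = llennium$lemonmi
  sorted[8] = m$lemonmillenniu
  sorted[9] = millennium$lemon
  sorted[10] = monmillennium$le
  sorted[11] = nium$lemonmillen
  sorted[12] = nmillennium$lemo
  sorted[13] = nnium$lemonmille
  sorted[14] = onmillennium$lem
  sorted[15] = um$lemonmillenni
sorted[4] = ium$lemonmillenn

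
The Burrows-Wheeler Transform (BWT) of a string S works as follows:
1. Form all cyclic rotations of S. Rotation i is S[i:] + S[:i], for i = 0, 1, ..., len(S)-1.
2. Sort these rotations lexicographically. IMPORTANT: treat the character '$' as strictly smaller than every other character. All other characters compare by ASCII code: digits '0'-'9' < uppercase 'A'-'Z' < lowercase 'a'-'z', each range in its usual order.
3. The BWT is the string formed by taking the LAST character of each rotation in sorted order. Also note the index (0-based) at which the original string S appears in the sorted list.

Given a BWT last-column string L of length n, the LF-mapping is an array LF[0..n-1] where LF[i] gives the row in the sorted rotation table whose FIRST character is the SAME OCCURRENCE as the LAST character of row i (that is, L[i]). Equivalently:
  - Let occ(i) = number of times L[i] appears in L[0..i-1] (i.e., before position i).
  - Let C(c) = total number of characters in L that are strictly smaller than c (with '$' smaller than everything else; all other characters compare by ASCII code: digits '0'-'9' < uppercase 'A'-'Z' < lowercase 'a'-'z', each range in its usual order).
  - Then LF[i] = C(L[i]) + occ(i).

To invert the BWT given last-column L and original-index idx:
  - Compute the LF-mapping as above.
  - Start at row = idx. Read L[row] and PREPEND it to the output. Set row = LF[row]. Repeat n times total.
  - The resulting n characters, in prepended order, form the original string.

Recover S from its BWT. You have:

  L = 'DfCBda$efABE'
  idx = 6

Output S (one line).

LF mapping: 5 10 4 2 8 7 0 9 11 1 3 6
Walk LF starting at row 6, prepending L[row]:
  step 1: row=6, L[6]='$', prepend. Next row=LF[6]=0
  step 2: row=0, L[0]='D', prepend. Next row=LF[0]=5
  step 3: row=5, L[5]='a', prepend. Next row=LF[5]=7
  step 4: row=7, L[7]='e', prepend. Next row=LF[7]=9
  step 5: row=9, L[9]='A', prepend. Next row=LF[9]=1
  step 6: row=1, L[1]='f', prepend. Next row=LF[1]=10
  step 7: row=10, L[10]='B', prepend. Next row=LF[10]=3
  step 8: row=3, L[3]='B', prepend. Next row=LF[3]=2
  step 9: row=2, L[2]='C', prepend. Next row=LF[2]=4
  step 10: row=4, L[4]='d', prepend. Next row=LF[4]=8
  step 11: row=8, L[8]='f', prepend. Next row=LF[8]=11
  step 12: row=11, L[11]='E', prepend. Next row=LF[11]=6
Reversed output: EfdCBBfAeaD$

Answer: EfdCBBfAeaD$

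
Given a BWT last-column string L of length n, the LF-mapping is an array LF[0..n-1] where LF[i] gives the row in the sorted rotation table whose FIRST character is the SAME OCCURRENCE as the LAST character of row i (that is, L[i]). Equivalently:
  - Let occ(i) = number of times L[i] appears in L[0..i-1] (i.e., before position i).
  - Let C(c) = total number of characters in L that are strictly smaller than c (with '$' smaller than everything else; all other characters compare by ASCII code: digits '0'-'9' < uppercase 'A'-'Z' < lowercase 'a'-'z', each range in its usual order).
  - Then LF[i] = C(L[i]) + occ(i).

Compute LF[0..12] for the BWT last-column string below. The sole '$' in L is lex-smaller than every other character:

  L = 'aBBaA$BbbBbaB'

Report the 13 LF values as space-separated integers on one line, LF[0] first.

Char counts: '$':1, 'A':1, 'B':5, 'a':3, 'b':3
C (first-col start): C('$')=0, C('A')=1, C('B')=2, C('a')=7, C('b')=10
L[0]='a': occ=0, LF[0]=C('a')+0=7+0=7
L[1]='B': occ=0, LF[1]=C('B')+0=2+0=2
L[2]='B': occ=1, LF[2]=C('B')+1=2+1=3
L[3]='a': occ=1, LF[3]=C('a')+1=7+1=8
L[4]='A': occ=0, LF[4]=C('A')+0=1+0=1
L[5]='$': occ=0, LF[5]=C('$')+0=0+0=0
L[6]='B': occ=2, LF[6]=C('B')+2=2+2=4
L[7]='b': occ=0, LF[7]=C('b')+0=10+0=10
L[8]='b': occ=1, LF[8]=C('b')+1=10+1=11
L[9]='B': occ=3, LF[9]=C('B')+3=2+3=5
L[10]='b': occ=2, LF[10]=C('b')+2=10+2=12
L[11]='a': occ=2, LF[11]=C('a')+2=7+2=9
L[12]='B': occ=4, LF[12]=C('B')+4=2+4=6

Answer: 7 2 3 8 1 0 4 10 11 5 12 9 6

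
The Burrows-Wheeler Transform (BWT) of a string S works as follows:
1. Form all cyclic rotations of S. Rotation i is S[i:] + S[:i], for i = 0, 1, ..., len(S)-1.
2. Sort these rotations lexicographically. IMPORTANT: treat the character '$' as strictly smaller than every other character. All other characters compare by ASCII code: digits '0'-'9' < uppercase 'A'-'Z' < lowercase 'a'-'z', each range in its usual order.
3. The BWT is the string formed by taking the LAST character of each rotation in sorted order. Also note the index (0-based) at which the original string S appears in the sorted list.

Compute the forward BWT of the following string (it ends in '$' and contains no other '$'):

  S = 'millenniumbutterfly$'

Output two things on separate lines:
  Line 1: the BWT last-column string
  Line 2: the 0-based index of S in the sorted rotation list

All 20 rotations (rotation i = S[i:]+S[:i]):
  rot[0] = millenniumbutterfly$
  rot[1] = illenniumbutterfly$m
  rot[2] = llenniumbutterfly$mi
  rot[3] = lenniumbutterfly$mil
  rot[4] = enniumbutterfly$mill
  rot[5] = nniumbutterfly$mille
  rot[6] = niumbutterfly$millen
  rot[7] = iumbutterfly$millenn
  rot[8] = umbutterfly$millenni
  rot[9] = mbutterfly$millenniu
  rot[10] = butterfly$millennium
  rot[11] = utterfly$millenniumb
  rot[12] = tterfly$millenniumbu
  rot[13] = terfly$millenniumbut
  rot[14] = erfly$millenniumbutt
  rot[15] = rfly$millenniumbutte
  rot[16] = fly$millenniumbutter
  rot[17] = ly$millenniumbutterf
  rot[18] = y$millenniumbutterfl
  rot[19] = $millenniumbutterfly
Sorted (with $ < everything):
  sorted[0] = $millenniumbutterfly  (last char: 'y')
  sorted[1] = butterfly$millennium  (last char: 'm')
  sorted[2] = enniumbutterfly$mill  (last char: 'l')
  sorted[3] = erfly$millenniumbutt  (last char: 't')
  sorted[4] = fly$millenniumbutter  (last char: 'r')
  sorted[5] = illenniumbutterfly$m  (last char: 'm')
  sorted[6] = iumbutterfly$millenn  (last char: 'n')
  sorted[7] = lenniumbutterfly$mil  (last char: 'l')
  sorted[8] = llenniumbutterfly$mi  (last char: 'i')
  sorted[9] = ly$millenniumbutterf  (last char: 'f')
  sorted[10] = mbutterfly$millenniu  (last char: 'u')
  sorted[11] = millenniumbutterfly$  (last char: '$')
  sorted[12] = niumbutterfly$millen  (last char: 'n')
  sorted[13] = nniumbutterfly$mille  (last char: 'e')
  sorted[14] = rfly$millenniumbutte  (last char: 'e')
  sorted[15] = terfly$millenniumbut  (last char: 't')
  sorted[16] = tterfly$millenniumbu  (last char: 'u')
  sorted[17] = umbutterfly$millenni  (last char: 'i')
  sorted[18] = utterfly$millenniumb  (last char: 'b')
  sorted[19] = y$millenniumbutterfl  (last char: 'l')
Last column: ymltrmnlifu$neetuibl
Original string S is at sorted index 11

Answer: ymltrmnlifu$neetuibl
11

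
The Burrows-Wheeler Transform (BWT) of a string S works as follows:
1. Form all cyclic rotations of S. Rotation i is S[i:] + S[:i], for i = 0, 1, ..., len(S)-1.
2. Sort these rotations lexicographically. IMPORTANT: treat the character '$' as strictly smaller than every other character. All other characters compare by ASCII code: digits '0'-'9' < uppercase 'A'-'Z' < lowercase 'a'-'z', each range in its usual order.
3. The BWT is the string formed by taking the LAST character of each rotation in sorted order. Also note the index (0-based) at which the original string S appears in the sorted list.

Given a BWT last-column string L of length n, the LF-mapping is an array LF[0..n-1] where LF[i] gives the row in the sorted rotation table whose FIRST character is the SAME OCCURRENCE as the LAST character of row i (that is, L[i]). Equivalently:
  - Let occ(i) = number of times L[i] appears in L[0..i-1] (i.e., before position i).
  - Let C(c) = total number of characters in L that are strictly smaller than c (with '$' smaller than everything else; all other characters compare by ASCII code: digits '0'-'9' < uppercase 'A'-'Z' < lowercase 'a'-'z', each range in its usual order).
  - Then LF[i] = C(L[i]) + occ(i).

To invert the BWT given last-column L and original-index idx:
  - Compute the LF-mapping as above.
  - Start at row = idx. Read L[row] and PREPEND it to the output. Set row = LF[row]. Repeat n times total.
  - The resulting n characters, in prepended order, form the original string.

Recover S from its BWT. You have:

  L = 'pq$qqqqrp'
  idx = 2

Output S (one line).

Answer: prqqqqqp$

Derivation:
LF mapping: 1 3 0 4 5 6 7 8 2
Walk LF starting at row 2, prepending L[row]:
  step 1: row=2, L[2]='$', prepend. Next row=LF[2]=0
  step 2: row=0, L[0]='p', prepend. Next row=LF[0]=1
  step 3: row=1, L[1]='q', prepend. Next row=LF[1]=3
  step 4: row=3, L[3]='q', prepend. Next row=LF[3]=4
  step 5: row=4, L[4]='q', prepend. Next row=LF[4]=5
  step 6: row=5, L[5]='q', prepend. Next row=LF[5]=6
  step 7: row=6, L[6]='q', prepend. Next row=LF[6]=7
  step 8: row=7, L[7]='r', prepend. Next row=LF[7]=8
  step 9: row=8, L[8]='p', prepend. Next row=LF[8]=2
Reversed output: prqqqqqp$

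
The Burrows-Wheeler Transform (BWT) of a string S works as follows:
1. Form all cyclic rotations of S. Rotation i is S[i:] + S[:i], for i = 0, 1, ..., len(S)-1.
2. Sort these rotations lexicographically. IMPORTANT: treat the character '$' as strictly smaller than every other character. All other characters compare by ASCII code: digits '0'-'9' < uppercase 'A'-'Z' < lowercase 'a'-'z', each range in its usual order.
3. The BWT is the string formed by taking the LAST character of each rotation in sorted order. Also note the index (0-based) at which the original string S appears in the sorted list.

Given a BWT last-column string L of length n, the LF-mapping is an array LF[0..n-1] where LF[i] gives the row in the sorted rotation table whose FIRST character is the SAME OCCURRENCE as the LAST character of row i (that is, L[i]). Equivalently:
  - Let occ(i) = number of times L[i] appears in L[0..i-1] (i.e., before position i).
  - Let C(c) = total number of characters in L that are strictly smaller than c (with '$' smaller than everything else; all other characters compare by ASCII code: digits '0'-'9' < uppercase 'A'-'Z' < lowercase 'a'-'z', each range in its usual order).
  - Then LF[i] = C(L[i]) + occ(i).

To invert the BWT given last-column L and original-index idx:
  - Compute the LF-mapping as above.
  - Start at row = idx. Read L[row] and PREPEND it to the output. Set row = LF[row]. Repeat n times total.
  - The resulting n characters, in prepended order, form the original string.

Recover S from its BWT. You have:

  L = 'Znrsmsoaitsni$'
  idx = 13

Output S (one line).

LF mapping: 1 6 9 10 5 11 8 2 3 13 12 7 4 0
Walk LF starting at row 13, prepending L[row]:
  step 1: row=13, L[13]='$', prepend. Next row=LF[13]=0
  step 2: row=0, L[0]='Z', prepend. Next row=LF[0]=1
  step 3: row=1, L[1]='n', prepend. Next row=LF[1]=6
  step 4: row=6, L[6]='o', prepend. Next row=LF[6]=8
  step 5: row=8, L[8]='i', prepend. Next row=LF[8]=3
  step 6: row=3, L[3]='s', prepend. Next row=LF[3]=10
  step 7: row=10, L[10]='s', prepend. Next row=LF[10]=12
  step 8: row=12, L[12]='i', prepend. Next row=LF[12]=4
  step 9: row=4, L[4]='m', prepend. Next row=LF[4]=5
  step 10: row=5, L[5]='s', prepend. Next row=LF[5]=11
  step 11: row=11, L[11]='n', prepend. Next row=LF[11]=7
  step 12: row=7, L[7]='a', prepend. Next row=LF[7]=2
  step 13: row=2, L[2]='r', prepend. Next row=LF[2]=9
  step 14: row=9, L[9]='t', prepend. Next row=LF[9]=13
Reversed output: transmissionZ$

Answer: transmissionZ$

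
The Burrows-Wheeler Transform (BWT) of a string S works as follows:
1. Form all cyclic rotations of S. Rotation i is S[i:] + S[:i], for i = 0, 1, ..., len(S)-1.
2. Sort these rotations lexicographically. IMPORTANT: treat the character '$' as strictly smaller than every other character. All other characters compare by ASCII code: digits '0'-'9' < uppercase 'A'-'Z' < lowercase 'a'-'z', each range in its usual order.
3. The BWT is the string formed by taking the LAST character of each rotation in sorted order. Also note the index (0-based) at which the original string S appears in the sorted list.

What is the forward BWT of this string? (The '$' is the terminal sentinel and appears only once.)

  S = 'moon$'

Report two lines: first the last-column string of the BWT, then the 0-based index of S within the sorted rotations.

All 5 rotations (rotation i = S[i:]+S[:i]):
  rot[0] = moon$
  rot[1] = oon$m
  rot[2] = on$mo
  rot[3] = n$moo
  rot[4] = $moon
Sorted (with $ < everything):
  sorted[0] = $moon  (last char: 'n')
  sorted[1] = moon$  (last char: '$')
  sorted[2] = n$moo  (last char: 'o')
  sorted[3] = on$mo  (last char: 'o')
  sorted[4] = oon$m  (last char: 'm')
Last column: n$oom
Original string S is at sorted index 1

Answer: n$oom
1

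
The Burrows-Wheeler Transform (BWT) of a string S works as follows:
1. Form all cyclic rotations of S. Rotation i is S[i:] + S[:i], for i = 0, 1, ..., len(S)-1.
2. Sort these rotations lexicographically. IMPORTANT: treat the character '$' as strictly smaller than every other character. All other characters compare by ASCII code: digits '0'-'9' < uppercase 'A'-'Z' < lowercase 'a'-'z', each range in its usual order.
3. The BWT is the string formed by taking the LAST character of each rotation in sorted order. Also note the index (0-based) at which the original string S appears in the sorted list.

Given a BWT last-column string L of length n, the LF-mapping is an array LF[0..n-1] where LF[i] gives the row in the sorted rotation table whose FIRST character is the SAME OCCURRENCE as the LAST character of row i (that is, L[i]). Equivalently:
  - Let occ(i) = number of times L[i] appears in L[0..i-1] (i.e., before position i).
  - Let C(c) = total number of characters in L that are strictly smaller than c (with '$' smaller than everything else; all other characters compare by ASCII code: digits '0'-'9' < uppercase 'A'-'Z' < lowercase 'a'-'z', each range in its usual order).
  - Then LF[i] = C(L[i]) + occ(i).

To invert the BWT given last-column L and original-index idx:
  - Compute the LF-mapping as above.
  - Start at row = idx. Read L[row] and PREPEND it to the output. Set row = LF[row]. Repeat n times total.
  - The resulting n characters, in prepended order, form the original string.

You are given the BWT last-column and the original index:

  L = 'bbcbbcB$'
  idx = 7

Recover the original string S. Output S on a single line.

LF mapping: 2 3 6 4 5 7 1 0
Walk LF starting at row 7, prepending L[row]:
  step 1: row=7, L[7]='$', prepend. Next row=LF[7]=0
  step 2: row=0, L[0]='b', prepend. Next row=LF[0]=2
  step 3: row=2, L[2]='c', prepend. Next row=LF[2]=6
  step 4: row=6, L[6]='B', prepend. Next row=LF[6]=1
  step 5: row=1, L[1]='b', prepend. Next row=LF[1]=3
  step 6: row=3, L[3]='b', prepend. Next row=LF[3]=4
  step 7: row=4, L[4]='b', prepend. Next row=LF[4]=5
  step 8: row=5, L[5]='c', prepend. Next row=LF[5]=7
Reversed output: cbbbBcb$

Answer: cbbbBcb$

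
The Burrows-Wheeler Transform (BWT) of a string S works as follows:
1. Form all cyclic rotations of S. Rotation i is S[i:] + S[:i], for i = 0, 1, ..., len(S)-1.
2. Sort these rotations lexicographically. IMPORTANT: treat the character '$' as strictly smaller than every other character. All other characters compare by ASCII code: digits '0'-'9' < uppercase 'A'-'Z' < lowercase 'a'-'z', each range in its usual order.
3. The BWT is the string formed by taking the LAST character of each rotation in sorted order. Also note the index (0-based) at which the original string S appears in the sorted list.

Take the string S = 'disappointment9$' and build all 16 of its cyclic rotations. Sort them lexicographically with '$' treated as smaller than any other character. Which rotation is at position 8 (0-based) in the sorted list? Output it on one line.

Answer: nt9$disappointme

Derivation:
All 16 rotations (rotation i = S[i:]+S[:i]):
  rot[0] = disappointment9$
  rot[1] = isappointment9$d
  rot[2] = sappointment9$di
  rot[3] = appointment9$dis
  rot[4] = ppointment9$disa
  rot[5] = pointment9$disap
  rot[6] = ointment9$disapp
  rot[7] = intment9$disappo
  rot[8] = ntment9$disappoi
  rot[9] = tment9$disappoin
  rot[10] = ment9$disappoint
  rot[11] = ent9$disappointm
  rot[12] = nt9$disappointme
  rot[13] = t9$disappointmen
  rot[14] = 9$disappointment
  rot[15] = $disappointment9
Sorted (with $ < everything):
  sorted[0] = $disappointment9
  sorted[1] = 9$disappointment
  sorted[2] = appointment9$dis
  sorted[3] = disappointment9$
  sorted[4] = ent9$disappointm
  sorted[5] = intment9$disappo
  sorted[6] = isappointment9$d
  sorted[7] = ment9$disappoint
  sorted[8] = nt9$disappointme
  sorted[9] = ntment9$disappoi
  sorted[10] = ointment9$disapp
  sorted[11] = pointment9$disap
  sorted[12] = ppointment9$disa
  sorted[13] = sappointment9$di
  sorted[14] = t9$disappointmen
  sorted[15] = tment9$disappoin
sorted[8] = nt9$disappointme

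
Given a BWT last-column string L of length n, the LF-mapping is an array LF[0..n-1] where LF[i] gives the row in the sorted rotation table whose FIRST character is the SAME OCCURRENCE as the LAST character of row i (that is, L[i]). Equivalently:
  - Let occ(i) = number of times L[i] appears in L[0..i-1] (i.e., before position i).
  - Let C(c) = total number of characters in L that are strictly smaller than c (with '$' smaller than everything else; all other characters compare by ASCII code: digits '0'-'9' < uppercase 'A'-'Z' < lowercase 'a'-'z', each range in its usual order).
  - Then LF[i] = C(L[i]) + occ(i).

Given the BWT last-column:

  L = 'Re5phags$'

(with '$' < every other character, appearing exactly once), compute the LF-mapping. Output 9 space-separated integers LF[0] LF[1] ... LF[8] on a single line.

Char counts: '$':1, '5':1, 'R':1, 'a':1, 'e':1, 'g':1, 'h':1, 'p':1, 's':1
C (first-col start): C('$')=0, C('5')=1, C('R')=2, C('a')=3, C('e')=4, C('g')=5, C('h')=6, C('p')=7, C('s')=8
L[0]='R': occ=0, LF[0]=C('R')+0=2+0=2
L[1]='e': occ=0, LF[1]=C('e')+0=4+0=4
L[2]='5': occ=0, LF[2]=C('5')+0=1+0=1
L[3]='p': occ=0, LF[3]=C('p')+0=7+0=7
L[4]='h': occ=0, LF[4]=C('h')+0=6+0=6
L[5]='a': occ=0, LF[5]=C('a')+0=3+0=3
L[6]='g': occ=0, LF[6]=C('g')+0=5+0=5
L[7]='s': occ=0, LF[7]=C('s')+0=8+0=8
L[8]='$': occ=0, LF[8]=C('$')+0=0+0=0

Answer: 2 4 1 7 6 3 5 8 0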